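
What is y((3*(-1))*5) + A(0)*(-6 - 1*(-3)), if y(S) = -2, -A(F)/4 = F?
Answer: -2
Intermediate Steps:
A(F) = -4*F
y((3*(-1))*5) + A(0)*(-6 - 1*(-3)) = -2 + (-4*0)*(-6 - 1*(-3)) = -2 + 0*(-6 + 3) = -2 + 0*(-3) = -2 + 0 = -2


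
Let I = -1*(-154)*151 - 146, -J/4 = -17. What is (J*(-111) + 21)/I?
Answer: -7527/23108 ≈ -0.32573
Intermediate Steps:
J = 68 (J = -4*(-17) = 68)
I = 23108 (I = 154*151 - 146 = 23254 - 146 = 23108)
(J*(-111) + 21)/I = (68*(-111) + 21)/23108 = (-7548 + 21)*(1/23108) = -7527*1/23108 = -7527/23108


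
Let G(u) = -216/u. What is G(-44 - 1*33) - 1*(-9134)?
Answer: 703534/77 ≈ 9136.8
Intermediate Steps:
G(-44 - 1*33) - 1*(-9134) = -216/(-44 - 1*33) - 1*(-9134) = -216/(-44 - 33) + 9134 = -216/(-77) + 9134 = -216*(-1/77) + 9134 = 216/77 + 9134 = 703534/77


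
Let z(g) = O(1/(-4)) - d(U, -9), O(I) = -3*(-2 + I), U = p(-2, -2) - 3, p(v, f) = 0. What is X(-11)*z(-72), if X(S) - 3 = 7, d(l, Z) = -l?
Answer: 75/2 ≈ 37.500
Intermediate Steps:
U = -3 (U = 0 - 3 = -3)
X(S) = 10 (X(S) = 3 + 7 = 10)
O(I) = 6 - 3*I
z(g) = 15/4 (z(g) = (6 - 3/(-4)) - (-1)*(-3) = (6 - 3*(-1/4)) - 1*3 = (6 + 3/4) - 3 = 27/4 - 3 = 15/4)
X(-11)*z(-72) = 10*(15/4) = 75/2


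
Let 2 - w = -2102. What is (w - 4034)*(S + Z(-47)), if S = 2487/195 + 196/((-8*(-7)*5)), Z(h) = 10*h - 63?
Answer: 13035413/13 ≈ 1.0027e+6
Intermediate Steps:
w = 2104 (w = 2 - 1*(-2102) = 2 + 2102 = 2104)
Z(h) = -63 + 10*h
S = 1749/130 (S = 2487*(1/195) + 196/((56*5)) = 829/65 + 196/280 = 829/65 + 196*(1/280) = 829/65 + 7/10 = 1749/130 ≈ 13.454)
(w - 4034)*(S + Z(-47)) = (2104 - 4034)*(1749/130 + (-63 + 10*(-47))) = -1930*(1749/130 + (-63 - 470)) = -1930*(1749/130 - 533) = -1930*(-67541/130) = 13035413/13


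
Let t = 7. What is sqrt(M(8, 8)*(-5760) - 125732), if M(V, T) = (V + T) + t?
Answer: 2*I*sqrt(64553) ≈ 508.15*I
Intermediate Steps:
M(V, T) = 7 + T + V (M(V, T) = (V + T) + 7 = (T + V) + 7 = 7 + T + V)
sqrt(M(8, 8)*(-5760) - 125732) = sqrt((7 + 8 + 8)*(-5760) - 125732) = sqrt(23*(-5760) - 125732) = sqrt(-132480 - 125732) = sqrt(-258212) = 2*I*sqrt(64553)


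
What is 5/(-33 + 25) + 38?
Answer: 299/8 ≈ 37.375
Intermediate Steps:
5/(-33 + 25) + 38 = 5/(-8) + 38 = 5*(-⅛) + 38 = -5/8 + 38 = 299/8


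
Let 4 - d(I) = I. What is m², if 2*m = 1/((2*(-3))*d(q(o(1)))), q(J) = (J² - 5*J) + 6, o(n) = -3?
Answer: 1/97344 ≈ 1.0273e-5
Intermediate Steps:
q(J) = 6 + J² - 5*J
d(I) = 4 - I
m = 1/312 (m = 1/(2*(((2*(-3))*(4 - (6 + (-3)² - 5*(-3)))))) = 1/(2*((-6*(4 - (6 + 9 + 15))))) = 1/(2*((-6*(4 - 1*30)))) = 1/(2*((-6*(4 - 30)))) = 1/(2*((-6*(-26)))) = (½)/156 = (½)*(1/156) = 1/312 ≈ 0.0032051)
m² = (1/312)² = 1/97344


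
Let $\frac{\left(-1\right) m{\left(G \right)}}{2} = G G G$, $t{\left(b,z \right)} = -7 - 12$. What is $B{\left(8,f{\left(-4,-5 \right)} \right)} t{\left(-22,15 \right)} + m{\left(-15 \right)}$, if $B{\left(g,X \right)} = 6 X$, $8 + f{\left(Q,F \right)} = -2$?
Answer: $7890$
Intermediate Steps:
$t{\left(b,z \right)} = -19$ ($t{\left(b,z \right)} = -7 - 12 = -19$)
$f{\left(Q,F \right)} = -10$ ($f{\left(Q,F \right)} = -8 - 2 = -10$)
$m{\left(G \right)} = - 2 G^{3}$ ($m{\left(G \right)} = - 2 G G G = - 2 G G^{2} = - 2 G^{3}$)
$B{\left(8,f{\left(-4,-5 \right)} \right)} t{\left(-22,15 \right)} + m{\left(-15 \right)} = 6 \left(-10\right) \left(-19\right) - 2 \left(-15\right)^{3} = \left(-60\right) \left(-19\right) - -6750 = 1140 + 6750 = 7890$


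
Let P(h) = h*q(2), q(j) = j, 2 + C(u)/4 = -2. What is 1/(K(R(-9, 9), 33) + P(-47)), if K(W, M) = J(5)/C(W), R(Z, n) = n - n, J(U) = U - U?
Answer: -1/94 ≈ -0.010638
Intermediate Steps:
C(u) = -16 (C(u) = -8 + 4*(-2) = -8 - 8 = -16)
J(U) = 0
P(h) = 2*h (P(h) = h*2 = 2*h)
R(Z, n) = 0
K(W, M) = 0 (K(W, M) = 0/(-16) = 0*(-1/16) = 0)
1/(K(R(-9, 9), 33) + P(-47)) = 1/(0 + 2*(-47)) = 1/(0 - 94) = 1/(-94) = -1/94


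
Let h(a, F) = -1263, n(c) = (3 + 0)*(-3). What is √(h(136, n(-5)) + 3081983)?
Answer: 4*√192545 ≈ 1755.2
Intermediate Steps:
n(c) = -9 (n(c) = 3*(-3) = -9)
√(h(136, n(-5)) + 3081983) = √(-1263 + 3081983) = √3080720 = 4*√192545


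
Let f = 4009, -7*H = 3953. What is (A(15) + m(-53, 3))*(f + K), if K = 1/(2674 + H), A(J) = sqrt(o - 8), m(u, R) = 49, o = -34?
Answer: 2900451708/14765 + 59192892*I*sqrt(42)/14765 ≈ 1.9644e+5 + 25981.0*I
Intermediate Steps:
H = -3953/7 (H = -1/7*3953 = -3953/7 ≈ -564.71)
A(J) = I*sqrt(42) (A(J) = sqrt(-34 - 8) = sqrt(-42) = I*sqrt(42))
K = 7/14765 (K = 1/(2674 - 3953/7) = 1/(14765/7) = 7/14765 ≈ 0.00047409)
(A(15) + m(-53, 3))*(f + K) = (I*sqrt(42) + 49)*(4009 + 7/14765) = (49 + I*sqrt(42))*(59192892/14765) = 2900451708/14765 + 59192892*I*sqrt(42)/14765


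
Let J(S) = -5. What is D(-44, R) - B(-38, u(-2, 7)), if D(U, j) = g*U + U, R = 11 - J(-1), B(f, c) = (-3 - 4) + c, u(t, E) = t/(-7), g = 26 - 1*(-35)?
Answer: -19049/7 ≈ -2721.3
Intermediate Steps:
g = 61 (g = 26 + 35 = 61)
u(t, E) = -t/7 (u(t, E) = t*(-⅐) = -t/7)
B(f, c) = -7 + c
R = 16 (R = 11 - 1*(-5) = 11 + 5 = 16)
D(U, j) = 62*U (D(U, j) = 61*U + U = 62*U)
D(-44, R) - B(-38, u(-2, 7)) = 62*(-44) - (-7 - ⅐*(-2)) = -2728 - (-7 + 2/7) = -2728 - 1*(-47/7) = -2728 + 47/7 = -19049/7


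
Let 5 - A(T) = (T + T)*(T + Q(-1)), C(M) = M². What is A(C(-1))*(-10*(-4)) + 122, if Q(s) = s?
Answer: 322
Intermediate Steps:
A(T) = 5 - 2*T*(-1 + T) (A(T) = 5 - (T + T)*(T - 1) = 5 - 2*T*(-1 + T))
A(C(-1))*(-10*(-4)) + 122 = (5 - 2*((-1)²)² + 2*(-1)²)*(-10*(-4)) + 122 = (5 - 2*1² + 2*1)*40 + 122 = (5 - 2*1 + 2)*40 + 122 = (5 - 2 + 2)*40 + 122 = 5*40 + 122 = 200 + 122 = 322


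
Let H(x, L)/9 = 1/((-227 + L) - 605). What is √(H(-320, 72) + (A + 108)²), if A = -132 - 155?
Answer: √4626718690/380 ≈ 179.00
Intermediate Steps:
A = -287
H(x, L) = 9/(-832 + L) (H(x, L) = 9/((-227 + L) - 605) = 9/(-832 + L))
√(H(-320, 72) + (A + 108)²) = √(9/(-832 + 72) + (-287 + 108)²) = √(9/(-760) + (-179)²) = √(9*(-1/760) + 32041) = √(-9/760 + 32041) = √(24351151/760) = √4626718690/380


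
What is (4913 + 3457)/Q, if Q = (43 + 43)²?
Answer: 4185/3698 ≈ 1.1317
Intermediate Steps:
Q = 7396 (Q = 86² = 7396)
(4913 + 3457)/Q = (4913 + 3457)/7396 = 8370*(1/7396) = 4185/3698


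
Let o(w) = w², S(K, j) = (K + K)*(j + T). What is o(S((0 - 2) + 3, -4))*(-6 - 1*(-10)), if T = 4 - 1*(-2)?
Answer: 64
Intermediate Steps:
T = 6 (T = 4 + 2 = 6)
S(K, j) = 2*K*(6 + j) (S(K, j) = (K + K)*(j + 6) = (2*K)*(6 + j) = 2*K*(6 + j))
o(S((0 - 2) + 3, -4))*(-6 - 1*(-10)) = (2*((0 - 2) + 3)*(6 - 4))²*(-6 - 1*(-10)) = (2*(-2 + 3)*2)²*(-6 + 10) = (2*1*2)²*4 = 4²*4 = 16*4 = 64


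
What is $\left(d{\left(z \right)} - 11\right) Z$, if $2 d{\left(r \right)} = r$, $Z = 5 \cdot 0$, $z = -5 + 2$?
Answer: $0$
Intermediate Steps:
$z = -3$
$Z = 0$
$d{\left(r \right)} = \frac{r}{2}$
$\left(d{\left(z \right)} - 11\right) Z = \left(\frac{1}{2} \left(-3\right) - 11\right) 0 = \left(- \frac{3}{2} - 11\right) 0 = \left(- \frac{25}{2}\right) 0 = 0$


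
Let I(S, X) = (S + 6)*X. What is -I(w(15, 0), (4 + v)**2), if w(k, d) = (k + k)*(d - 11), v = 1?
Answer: 8100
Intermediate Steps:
w(k, d) = 2*k*(-11 + d) (w(k, d) = (2*k)*(-11 + d) = 2*k*(-11 + d))
I(S, X) = X*(6 + S) (I(S, X) = (6 + S)*X = X*(6 + S))
-I(w(15, 0), (4 + v)**2) = -(4 + 1)**2*(6 + 2*15*(-11 + 0)) = -5**2*(6 + 2*15*(-11)) = -25*(6 - 330) = -25*(-324) = -1*(-8100) = 8100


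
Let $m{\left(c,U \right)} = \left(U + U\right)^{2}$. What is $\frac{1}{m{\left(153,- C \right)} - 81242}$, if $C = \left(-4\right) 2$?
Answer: $- \frac{1}{80986} \approx -1.2348 \cdot 10^{-5}$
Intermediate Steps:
$C = -8$
$m{\left(c,U \right)} = 4 U^{2}$ ($m{\left(c,U \right)} = \left(2 U\right)^{2} = 4 U^{2}$)
$\frac{1}{m{\left(153,- C \right)} - 81242} = \frac{1}{4 \left(\left(-1\right) \left(-8\right)\right)^{2} - 81242} = \frac{1}{4 \cdot 8^{2} - 81242} = \frac{1}{4 \cdot 64 - 81242} = \frac{1}{256 - 81242} = \frac{1}{-80986} = - \frac{1}{80986}$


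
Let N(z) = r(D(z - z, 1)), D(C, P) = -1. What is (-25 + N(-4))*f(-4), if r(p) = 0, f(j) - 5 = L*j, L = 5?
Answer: 375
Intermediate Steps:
f(j) = 5 + 5*j
N(z) = 0
(-25 + N(-4))*f(-4) = (-25 + 0)*(5 + 5*(-4)) = -25*(5 - 20) = -25*(-15) = 375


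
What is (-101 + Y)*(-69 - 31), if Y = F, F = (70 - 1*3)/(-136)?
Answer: 345075/34 ≈ 10149.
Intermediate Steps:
F = -67/136 (F = (70 - 3)*(-1/136) = 67*(-1/136) = -67/136 ≈ -0.49265)
Y = -67/136 ≈ -0.49265
(-101 + Y)*(-69 - 31) = (-101 - 67/136)*(-69 - 31) = -13803/136*(-100) = 345075/34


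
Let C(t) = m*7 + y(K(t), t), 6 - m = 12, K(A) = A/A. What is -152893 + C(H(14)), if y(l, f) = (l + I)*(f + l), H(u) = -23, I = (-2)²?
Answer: -153045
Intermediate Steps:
I = 4
K(A) = 1
m = -6 (m = 6 - 1*12 = 6 - 12 = -6)
y(l, f) = (4 + l)*(f + l) (y(l, f) = (l + 4)*(f + l) = (4 + l)*(f + l))
C(t) = -37 + 5*t (C(t) = -6*7 + (1² + 4*t + 4*1 + t*1) = -42 + (1 + 4*t + 4 + t) = -42 + (5 + 5*t) = -37 + 5*t)
-152893 + C(H(14)) = -152893 + (-37 + 5*(-23)) = -152893 + (-37 - 115) = -152893 - 152 = -153045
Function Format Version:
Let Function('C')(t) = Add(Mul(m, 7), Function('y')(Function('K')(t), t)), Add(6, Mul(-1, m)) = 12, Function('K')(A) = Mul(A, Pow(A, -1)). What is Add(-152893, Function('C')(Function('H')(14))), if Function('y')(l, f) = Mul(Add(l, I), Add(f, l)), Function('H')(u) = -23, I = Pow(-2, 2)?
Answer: -153045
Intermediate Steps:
I = 4
Function('K')(A) = 1
m = -6 (m = Add(6, Mul(-1, 12)) = Add(6, -12) = -6)
Function('y')(l, f) = Mul(Add(4, l), Add(f, l)) (Function('y')(l, f) = Mul(Add(l, 4), Add(f, l)) = Mul(Add(4, l), Add(f, l)))
Function('C')(t) = Add(-37, Mul(5, t)) (Function('C')(t) = Add(Mul(-6, 7), Add(Pow(1, 2), Mul(4, t), Mul(4, 1), Mul(t, 1))) = Add(-42, Add(1, Mul(4, t), 4, t)) = Add(-42, Add(5, Mul(5, t))) = Add(-37, Mul(5, t)))
Add(-152893, Function('C')(Function('H')(14))) = Add(-152893, Add(-37, Mul(5, -23))) = Add(-152893, Add(-37, -115)) = Add(-152893, -152) = -153045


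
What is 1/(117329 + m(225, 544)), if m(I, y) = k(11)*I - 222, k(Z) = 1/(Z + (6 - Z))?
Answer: 2/234289 ≈ 8.5365e-6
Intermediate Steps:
k(Z) = ⅙ (k(Z) = 1/6 = ⅙)
m(I, y) = -222 + I/6 (m(I, y) = I/6 - 222 = -222 + I/6)
1/(117329 + m(225, 544)) = 1/(117329 + (-222 + (⅙)*225)) = 1/(117329 + (-222 + 75/2)) = 1/(117329 - 369/2) = 1/(234289/2) = 2/234289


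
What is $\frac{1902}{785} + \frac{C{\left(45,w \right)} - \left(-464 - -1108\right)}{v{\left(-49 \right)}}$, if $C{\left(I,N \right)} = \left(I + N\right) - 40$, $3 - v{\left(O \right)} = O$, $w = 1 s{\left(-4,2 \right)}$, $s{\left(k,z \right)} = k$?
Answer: $- \frac{405851}{40820} \approx -9.9425$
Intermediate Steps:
$w = -4$ ($w = 1 \left(-4\right) = -4$)
$v{\left(O \right)} = 3 - O$
$C{\left(I,N \right)} = -40 + I + N$
$\frac{1902}{785} + \frac{C{\left(45,w \right)} - \left(-464 - -1108\right)}{v{\left(-49 \right)}} = \frac{1902}{785} + \frac{\left(-40 + 45 - 4\right) - \left(-464 - -1108\right)}{3 - -49} = 1902 \cdot \frac{1}{785} + \frac{1 - \left(-464 + 1108\right)}{3 + 49} = \frac{1902}{785} + \frac{1 - 644}{52} = \frac{1902}{785} + \left(1 - 644\right) \frac{1}{52} = \frac{1902}{785} - \frac{643}{52} = - \frac{405851}{40820}$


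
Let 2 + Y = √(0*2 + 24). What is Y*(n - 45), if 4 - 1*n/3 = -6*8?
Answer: -222 + 222*√6 ≈ 321.79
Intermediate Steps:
n = 156 (n = 12 - (-18)*8 = 12 - 3*(-48) = 12 + 144 = 156)
Y = -2 + 2*√6 (Y = -2 + √(0*2 + 24) = -2 + √(0 + 24) = -2 + √24 = -2 + 2*√6 ≈ 2.8990)
Y*(n - 45) = (-2 + 2*√6)*(156 - 45) = (-2 + 2*√6)*111 = -222 + 222*√6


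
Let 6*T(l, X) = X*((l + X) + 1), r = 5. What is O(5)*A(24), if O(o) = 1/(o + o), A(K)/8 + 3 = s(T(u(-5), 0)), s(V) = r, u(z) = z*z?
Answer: 8/5 ≈ 1.6000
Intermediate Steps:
u(z) = z**2
T(l, X) = X*(1 + X + l)/6 (T(l, X) = (X*((l + X) + 1))/6 = (X*((X + l) + 1))/6 = (X*(1 + X + l))/6 = X*(1 + X + l)/6)
s(V) = 5
A(K) = 16 (A(K) = -24 + 8*5 = -24 + 40 = 16)
O(o) = 1/(2*o)
O(5)*A(24) = ((1/2)/5)*16 = ((1/2)*(1/5))*16 = (1/10)*16 = 8/5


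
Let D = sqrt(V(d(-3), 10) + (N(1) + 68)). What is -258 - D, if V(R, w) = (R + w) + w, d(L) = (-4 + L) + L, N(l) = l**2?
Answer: -258 - sqrt(79) ≈ -266.89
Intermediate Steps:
d(L) = -4 + 2*L
V(R, w) = R + 2*w
D = sqrt(79) (D = sqrt(((-4 + 2*(-3)) + 2*10) + (1**2 + 68)) = sqrt(((-4 - 6) + 20) + (1 + 68)) = sqrt((-10 + 20) + 69) = sqrt(10 + 69) = sqrt(79) ≈ 8.8882)
-258 - D = -258 - sqrt(79)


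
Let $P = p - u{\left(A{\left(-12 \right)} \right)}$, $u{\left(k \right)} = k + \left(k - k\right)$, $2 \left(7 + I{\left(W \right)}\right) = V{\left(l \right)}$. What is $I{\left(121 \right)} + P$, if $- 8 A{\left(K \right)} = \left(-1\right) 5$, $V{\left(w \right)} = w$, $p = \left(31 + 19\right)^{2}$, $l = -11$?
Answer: $\frac{19895}{8} \approx 2486.9$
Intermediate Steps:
$p = 2500$ ($p = 50^{2} = 2500$)
$I{\left(W \right)} = - \frac{25}{2}$ ($I{\left(W \right)} = -7 + \frac{1}{2} \left(-11\right) = -7 - \frac{11}{2} = - \frac{25}{2}$)
$A{\left(K \right)} = \frac{5}{8}$ ($A{\left(K \right)} = - \frac{\left(-1\right) 5}{8} = \left(- \frac{1}{8}\right) \left(-5\right) = \frac{5}{8}$)
$u{\left(k \right)} = k$ ($u{\left(k \right)} = k + 0 = k$)
$P = \frac{19995}{8}$ ($P = 2500 - \frac{5}{8} = \frac{19995}{8} \approx 2499.4$)
$I{\left(121 \right)} + P = - \frac{25}{2} + \frac{19995}{8} = \frac{19895}{8}$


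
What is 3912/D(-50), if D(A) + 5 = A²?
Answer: 3912/2495 ≈ 1.5679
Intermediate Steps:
D(A) = -5 + A²
3912/D(-50) = 3912/(-5 + (-50)²) = 3912/(-5 + 2500) = 3912/2495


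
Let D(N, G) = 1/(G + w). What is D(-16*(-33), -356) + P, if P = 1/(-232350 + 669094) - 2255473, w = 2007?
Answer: -1626341158716317/721064344 ≈ -2.2555e+6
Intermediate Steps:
D(N, G) = 1/(2007 + G) (D(N, G) = 1/(G + 2007) = 1/(2007 + G))
P = -985064299911/436744 (P = 1/436744 - 2255473 = -985064299911/436744 ≈ -2.2555e+6)
D(-16*(-33), -356) + P = 1/(2007 - 356) - 985064299911/436744 = 1/1651 - 985064299911/436744 = -1626341158716317/721064344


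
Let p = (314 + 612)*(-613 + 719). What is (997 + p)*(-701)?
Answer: -69506253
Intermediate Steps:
p = 98156 (p = 926*106 = 98156)
(997 + p)*(-701) = (997 + 98156)*(-701) = 99153*(-701) = -69506253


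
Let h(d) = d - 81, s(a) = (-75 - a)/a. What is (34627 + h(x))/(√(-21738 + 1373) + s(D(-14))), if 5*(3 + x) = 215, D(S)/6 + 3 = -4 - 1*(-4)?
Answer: 3942804/733501 - 1245096*I*√20365/733501 ≈ 5.3753 - 242.24*I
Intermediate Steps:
D(S) = -18 (D(S) = -18 + 6*(-4 - 1*(-4)) = -18 + 6*(-4 + 4) = -18 + 6*0 = -18 + 0 = -18)
x = 40 (x = -3 + (⅕)*215 = -3 + 43 = 40)
s(a) = (-75 - a)/a
h(d) = -81 + d
(34627 + h(x))/(√(-21738 + 1373) + s(D(-14))) = (34627 + (-81 + 40))/(√(-21738 + 1373) + (-75 - 1*(-18))/(-18)) = (34627 - 41)/(√(-20365) - (-75 + 18)/18) = 34586/(I*√20365 - 1/18*(-57)) = 34586/(I*√20365 + 19/6) = 34586/(19/6 + I*√20365)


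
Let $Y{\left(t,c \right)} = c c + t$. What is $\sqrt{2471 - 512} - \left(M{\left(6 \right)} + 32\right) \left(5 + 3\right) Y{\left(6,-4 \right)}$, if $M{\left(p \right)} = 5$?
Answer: $-6512 + \sqrt{1959} \approx -6467.7$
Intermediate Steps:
$Y{\left(t,c \right)} = t + c^{2}$ ($Y{\left(t,c \right)} = c^{2} + t = t + c^{2}$)
$\sqrt{2471 - 512} - \left(M{\left(6 \right)} + 32\right) \left(5 + 3\right) Y{\left(6,-4 \right)} = \sqrt{2471 - 512} - \left(5 + 32\right) \left(5 + 3\right) \left(6 + \left(-4\right)^{2}\right) = \sqrt{1959} - 37 \cdot 8 \left(6 + 16\right) = \sqrt{1959} - 37 \cdot 8 \cdot 22 = \sqrt{1959} - 37 \cdot 176 = \sqrt{1959} - 6512 = -6512 + \sqrt{1959}$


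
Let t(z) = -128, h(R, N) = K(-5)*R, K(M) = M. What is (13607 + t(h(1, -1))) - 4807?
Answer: 8672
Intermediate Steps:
h(R, N) = -5*R
(13607 + t(h(1, -1))) - 4807 = (13607 - 128) - 4807 = 13479 - 4807 = 8672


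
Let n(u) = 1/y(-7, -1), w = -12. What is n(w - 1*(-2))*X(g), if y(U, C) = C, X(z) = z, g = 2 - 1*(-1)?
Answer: -3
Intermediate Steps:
g = 3 (g = 2 + 1 = 3)
n(u) = -1 (n(u) = 1/(-1) = -1)
n(w - 1*(-2))*X(g) = -1*3 = -3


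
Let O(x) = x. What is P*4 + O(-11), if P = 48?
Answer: 181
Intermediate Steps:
P*4 + O(-11) = 48*4 - 11 = 192 - 11 = 181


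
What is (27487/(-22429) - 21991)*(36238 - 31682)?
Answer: -2247309080056/22429 ≈ -1.0020e+8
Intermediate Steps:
(27487/(-22429) - 21991)*(36238 - 31682) = (27487*(-1/22429) - 21991)*4556 = (-27487/22429 - 21991)*4556 = -493263626/22429*4556 = -2247309080056/22429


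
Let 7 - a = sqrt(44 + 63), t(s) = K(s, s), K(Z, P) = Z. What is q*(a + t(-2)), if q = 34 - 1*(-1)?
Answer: 175 - 35*sqrt(107) ≈ -187.04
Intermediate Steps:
t(s) = s
a = 7 - sqrt(107) (a = 7 - sqrt(44 + 63) = 7 - sqrt(107) ≈ -3.3441)
q = 35 (q = 34 + 1 = 35)
q*(a + t(-2)) = 35*((7 - sqrt(107)) - 2) = 35*(5 - sqrt(107)) = 175 - 35*sqrt(107)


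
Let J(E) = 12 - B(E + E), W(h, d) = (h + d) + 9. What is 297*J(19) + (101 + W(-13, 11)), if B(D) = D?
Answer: -7614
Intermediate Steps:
W(h, d) = 9 + d + h (W(h, d) = (d + h) + 9 = 9 + d + h)
J(E) = 12 - 2*E (J(E) = 12 - (E + E) = 12 - 2*E)
297*J(19) + (101 + W(-13, 11)) = 297*(12 - 2*19) + (101 + (9 + 11 - 13)) = 297*(12 - 38) + (101 + 7) = 297*(-26) + 108 = -7722 + 108 = -7614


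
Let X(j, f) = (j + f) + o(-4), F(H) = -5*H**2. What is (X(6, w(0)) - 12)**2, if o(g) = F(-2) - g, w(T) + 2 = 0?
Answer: 576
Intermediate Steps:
w(T) = -2 (w(T) = -2 + 0 = -2)
o(g) = -20 - g (o(g) = -5*(-2)**2 - g = -5*4 - g = -20 - g)
X(j, f) = -16 + f + j (X(j, f) = (j + f) + (-20 - 1*(-4)) = (f + j) + (-20 + 4) = (f + j) - 16 = -16 + f + j)
(X(6, w(0)) - 12)**2 = ((-16 - 2 + 6) - 12)**2 = (-12 - 12)**2 = (-24)**2 = 576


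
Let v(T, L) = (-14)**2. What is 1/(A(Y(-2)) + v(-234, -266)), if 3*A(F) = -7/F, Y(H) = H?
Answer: 6/1183 ≈ 0.0050718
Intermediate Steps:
v(T, L) = 196
A(F) = -7/(3*F) (A(F) = (-7/F)/3 = -7/(3*F))
1/(A(Y(-2)) + v(-234, -266)) = 1/(-7/3/(-2) + 196) = 1/(-7/3*(-1/2) + 196) = 1/(7/6 + 196) = 1/(1183/6) = 6/1183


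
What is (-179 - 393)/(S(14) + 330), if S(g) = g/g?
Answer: -572/331 ≈ -1.7281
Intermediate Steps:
S(g) = 1
(-179 - 393)/(S(14) + 330) = (-179 - 393)/(1 + 330) = -572/331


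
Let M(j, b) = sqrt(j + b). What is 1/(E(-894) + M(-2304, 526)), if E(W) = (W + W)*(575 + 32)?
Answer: -542658/588955410817 - I*sqrt(1778)/1177910821634 ≈ -9.2139e-7 - 3.5798e-11*I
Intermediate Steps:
M(j, b) = sqrt(b + j)
E(W) = 1214*W (E(W) = (2*W)*607 = 1214*W)
1/(E(-894) + M(-2304, 526)) = 1/(1214*(-894) + sqrt(526 - 2304)) = 1/(-1085316 + sqrt(-1778)) = 1/(-1085316 + I*sqrt(1778))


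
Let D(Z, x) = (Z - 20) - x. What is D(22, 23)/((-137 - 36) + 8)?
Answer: 7/55 ≈ 0.12727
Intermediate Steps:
D(Z, x) = -20 + Z - x (D(Z, x) = (-20 + Z) - x = -20 + Z - x)
D(22, 23)/((-137 - 36) + 8) = (-20 + 22 - 1*23)/((-137 - 36) + 8) = (-20 + 22 - 23)/(-173 + 8) = -21/(-165) = -21*(-1/165) = 7/55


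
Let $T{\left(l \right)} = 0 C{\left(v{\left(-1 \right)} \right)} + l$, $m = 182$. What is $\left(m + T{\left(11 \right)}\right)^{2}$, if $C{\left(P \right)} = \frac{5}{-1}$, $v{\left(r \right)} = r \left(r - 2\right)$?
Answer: $37249$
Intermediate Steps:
$v{\left(r \right)} = r \left(-2 + r\right)$
$C{\left(P \right)} = -5$ ($C{\left(P \right)} = 5 \left(-1\right) = -5$)
$T{\left(l \right)} = l$ ($T{\left(l \right)} = 0 \left(-5\right) + l = 0 + l = l$)
$\left(m + T{\left(11 \right)}\right)^{2} = \left(182 + 11\right)^{2} = 193^{2} = 37249$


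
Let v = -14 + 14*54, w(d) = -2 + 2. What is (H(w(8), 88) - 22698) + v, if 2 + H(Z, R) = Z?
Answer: -21958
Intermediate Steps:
w(d) = 0
v = 742 (v = -14 + 756 = 742)
H(Z, R) = -2 + Z
(H(w(8), 88) - 22698) + v = ((-2 + 0) - 22698) + 742 = (-2 - 22698) + 742 = -22700 + 742 = -21958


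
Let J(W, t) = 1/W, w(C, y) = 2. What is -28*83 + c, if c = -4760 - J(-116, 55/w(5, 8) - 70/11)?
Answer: -821743/116 ≈ -7084.0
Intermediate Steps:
c = -552159/116 (c = -4760 - 1/(-116) = -4760 - 1*(-1/116) = -4760 + 1/116 = -552159/116 ≈ -4760.0)
-28*83 + c = -28*83 - 552159/116 = -2324 - 552159/116 = -821743/116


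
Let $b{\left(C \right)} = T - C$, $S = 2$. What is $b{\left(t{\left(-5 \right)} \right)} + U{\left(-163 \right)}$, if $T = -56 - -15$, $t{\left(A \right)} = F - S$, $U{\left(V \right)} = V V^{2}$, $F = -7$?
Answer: $-4330779$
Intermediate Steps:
$U{\left(V \right)} = V^{3}$
$t{\left(A \right)} = -9$ ($t{\left(A \right)} = -7 - 2 = -9$)
$T = -41$ ($T = -56 + 15 = -41$)
$b{\left(C \right)} = -41 - C$
$b{\left(t{\left(-5 \right)} \right)} + U{\left(-163 \right)} = \left(-41 - -9\right) + \left(-163\right)^{3} = \left(-41 + 9\right) - 4330747 = -32 - 4330747 = -4330779$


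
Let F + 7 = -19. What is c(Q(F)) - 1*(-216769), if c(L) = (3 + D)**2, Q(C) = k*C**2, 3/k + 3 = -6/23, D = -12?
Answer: 216850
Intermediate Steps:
k = -23/25 (k = 3/(-3 - 6/23) = 3/(-75/23) = 3*(-23/75) = -23/25 ≈ -0.92000)
F = -26 (F = -7 - 19 = -26)
Q(C) = -23*C**2/25
c(L) = 81 (c(L) = (3 - 12)**2 = (-9)**2 = 81)
c(Q(F)) - 1*(-216769) = 81 - 1*(-216769) = 81 + 216769 = 216850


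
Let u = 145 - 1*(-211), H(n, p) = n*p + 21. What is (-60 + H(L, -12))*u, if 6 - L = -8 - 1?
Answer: -77964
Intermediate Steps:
L = 15 (L = 6 - (-8 - 1) = 6 - 1*(-9) = 6 + 9 = 15)
H(n, p) = 21 + n*p
u = 356 (u = 145 + 211 = 356)
(-60 + H(L, -12))*u = (-60 + (21 + 15*(-12)))*356 = (-60 + (21 - 180))*356 = (-60 - 159)*356 = -219*356 = -77964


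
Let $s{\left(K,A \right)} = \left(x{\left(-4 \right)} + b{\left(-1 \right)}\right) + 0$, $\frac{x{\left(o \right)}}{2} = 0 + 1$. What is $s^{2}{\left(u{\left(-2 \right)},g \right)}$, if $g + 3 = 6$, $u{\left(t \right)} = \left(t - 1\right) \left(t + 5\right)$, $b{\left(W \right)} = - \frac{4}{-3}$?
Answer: $\frac{100}{9} \approx 11.111$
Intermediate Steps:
$b{\left(W \right)} = \frac{4}{3}$ ($b{\left(W \right)} = \left(-4\right) \left(- \frac{1}{3}\right) = \frac{4}{3}$)
$u{\left(t \right)} = \left(-1 + t\right) \left(5 + t\right)$
$g = 3$ ($g = -3 + 6 = 3$)
$x{\left(o \right)} = 2$ ($x{\left(o \right)} = 2 \left(0 + 1\right) = 2 \cdot 1 = 2$)
$s{\left(K,A \right)} = \frac{10}{3}$ ($s{\left(K,A \right)} = \left(2 + \frac{4}{3}\right) + 0 = \frac{10}{3} + 0 = \frac{10}{3}$)
$s^{2}{\left(u{\left(-2 \right)},g \right)} = \left(\frac{10}{3}\right)^{2} = \frac{100}{9}$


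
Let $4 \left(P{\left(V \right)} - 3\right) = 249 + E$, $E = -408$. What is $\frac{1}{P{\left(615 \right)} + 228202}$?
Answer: $\frac{4}{912661} \approx 4.3828 \cdot 10^{-6}$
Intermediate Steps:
$P{\left(V \right)} = - \frac{147}{4}$ ($P{\left(V \right)} = 3 + \frac{249 - 408}{4} = 3 + \frac{1}{4} \left(-159\right) = 3 - \frac{159}{4} = - \frac{147}{4}$)
$\frac{1}{P{\left(615 \right)} + 228202} = \frac{1}{- \frac{147}{4} + 228202} = \frac{1}{\frac{912661}{4}} = \frac{4}{912661}$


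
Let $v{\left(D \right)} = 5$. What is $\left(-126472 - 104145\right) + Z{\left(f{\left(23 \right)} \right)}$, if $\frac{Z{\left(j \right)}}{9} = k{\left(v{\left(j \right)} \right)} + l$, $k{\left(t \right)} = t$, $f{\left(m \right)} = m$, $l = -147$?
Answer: $-231895$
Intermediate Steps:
$Z{\left(j \right)} = -1278$ ($Z{\left(j \right)} = 9 \left(5 - 147\right) = 9 \left(-142\right) = -1278$)
$\left(-126472 - 104145\right) + Z{\left(f{\left(23 \right)} \right)} = \left(-126472 - 104145\right) - 1278 = -230617 - 1278 = -231895$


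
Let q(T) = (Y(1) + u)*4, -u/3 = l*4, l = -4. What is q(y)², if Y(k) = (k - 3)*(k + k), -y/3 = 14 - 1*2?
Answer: 30976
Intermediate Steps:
y = -36 (y = -3*(14 - 1*2) = -3*(14 - 2) = -3*12 = -36)
Y(k) = 2*k*(-3 + k) (Y(k) = (-3 + k)*(2*k) = 2*k*(-3 + k))
u = 48 (u = -(-12)*4 = -3*(-16) = 48)
q(T) = 176 (q(T) = (2*1*(-3 + 1) + 48)*4 = (2*1*(-2) + 48)*4 = (-4 + 48)*4 = 44*4 = 176)
q(y)² = 176² = 30976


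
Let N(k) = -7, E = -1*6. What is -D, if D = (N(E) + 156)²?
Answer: -22201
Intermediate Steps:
E = -6
D = 22201 (D = (-7 + 156)² = 149² = 22201)
-D = -1*22201 = -22201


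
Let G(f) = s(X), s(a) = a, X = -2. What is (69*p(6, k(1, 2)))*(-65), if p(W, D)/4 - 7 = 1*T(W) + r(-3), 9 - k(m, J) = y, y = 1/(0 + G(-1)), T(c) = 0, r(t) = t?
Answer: -71760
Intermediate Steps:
G(f) = -2
y = -½ (y = 1/(0 - 2) = 1/(-2) = -½ ≈ -0.50000)
k(m, J) = 19/2 (k(m, J) = 9 - 1*(-½) = 9 + ½ = 19/2)
p(W, D) = 16 (p(W, D) = 28 + 4*(1*0 - 3) = 28 + 4*(0 - 3) = 28 + 4*(-3) = 28 - 12 = 16)
(69*p(6, k(1, 2)))*(-65) = (69*16)*(-65) = 1104*(-65) = -71760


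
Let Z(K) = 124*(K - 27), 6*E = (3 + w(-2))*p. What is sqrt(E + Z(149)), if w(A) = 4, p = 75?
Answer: sqrt(60862)/2 ≈ 123.35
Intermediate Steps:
E = 175/2 (E = ((3 + 4)*75)/6 = (7*75)/6 = (1/6)*525 = 175/2 ≈ 87.500)
Z(K) = -3348 + 124*K (Z(K) = 124*(-27 + K) = -3348 + 124*K)
sqrt(E + Z(149)) = sqrt(175/2 + (-3348 + 124*149)) = sqrt(175/2 + (-3348 + 18476)) = sqrt(175/2 + 15128) = sqrt(30431/2) = sqrt(60862)/2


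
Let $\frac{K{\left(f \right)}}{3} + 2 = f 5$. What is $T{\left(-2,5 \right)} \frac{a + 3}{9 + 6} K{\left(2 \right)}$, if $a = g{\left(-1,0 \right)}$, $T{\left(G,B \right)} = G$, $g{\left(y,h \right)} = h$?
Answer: $- \frac{48}{5} \approx -9.6$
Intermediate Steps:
$K{\left(f \right)} = -6 + 15 f$ ($K{\left(f \right)} = -6 + 3 f 5 = -6 + 3 \cdot 5 f = -6 + 15 f$)
$a = 0$
$T{\left(-2,5 \right)} \frac{a + 3}{9 + 6} K{\left(2 \right)} = - 2 \frac{0 + 3}{9 + 6} \left(-6 + 15 \cdot 2\right) = - 2 \cdot \frac{3}{15} \left(-6 + 30\right) = - 2 \cdot 3 \cdot \frac{1}{15} \cdot 24 = \left(-2\right) \frac{1}{5} \cdot 24 = \left(- \frac{2}{5}\right) 24 = - \frac{48}{5}$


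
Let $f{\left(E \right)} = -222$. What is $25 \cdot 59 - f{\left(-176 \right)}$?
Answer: $1697$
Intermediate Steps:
$25 \cdot 59 - f{\left(-176 \right)} = 25 \cdot 59 - -222 = 1475 + 222 = 1697$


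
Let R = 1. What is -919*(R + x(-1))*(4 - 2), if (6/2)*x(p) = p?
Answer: -3676/3 ≈ -1225.3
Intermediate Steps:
x(p) = p/3
-919*(R + x(-1))*(4 - 2) = -919*(1 + (1/3)*(-1))*(4 - 2) = -919*(1 - 1/3)*2 = -1838*2/3 = -919*4/3 = -3676/3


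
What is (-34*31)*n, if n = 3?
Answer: -3162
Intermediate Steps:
(-34*31)*n = -34*31*3 = -1054*3 = -3162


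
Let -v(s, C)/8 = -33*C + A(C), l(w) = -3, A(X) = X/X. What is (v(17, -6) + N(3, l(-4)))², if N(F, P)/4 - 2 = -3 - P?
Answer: 2509056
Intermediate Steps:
A(X) = 1
N(F, P) = -4 - 4*P (N(F, P) = 8 + 4*(-3 - P) = 8 + (-12 - 4*P) = -4 - 4*P)
v(s, C) = -8 + 264*C (v(s, C) = -8*(-33*C + 1) = -8*(1 - 33*C) = -8 + 264*C)
(v(17, -6) + N(3, l(-4)))² = ((-8 + 264*(-6)) + (-4 - 4*(-3)))² = ((-8 - 1584) + (-4 + 12))² = (-1592 + 8)² = (-1584)² = 2509056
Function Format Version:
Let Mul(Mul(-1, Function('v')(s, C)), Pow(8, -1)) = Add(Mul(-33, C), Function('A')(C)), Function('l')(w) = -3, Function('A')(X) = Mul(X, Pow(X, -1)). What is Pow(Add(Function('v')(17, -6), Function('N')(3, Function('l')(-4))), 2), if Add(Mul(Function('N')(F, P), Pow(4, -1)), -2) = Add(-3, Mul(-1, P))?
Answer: 2509056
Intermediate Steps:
Function('A')(X) = 1
Function('N')(F, P) = Add(-4, Mul(-4, P)) (Function('N')(F, P) = Add(8, Mul(4, Add(-3, Mul(-1, P)))) = Add(8, Add(-12, Mul(-4, P))) = Add(-4, Mul(-4, P)))
Function('v')(s, C) = Add(-8, Mul(264, C)) (Function('v')(s, C) = Mul(-8, Add(Mul(-33, C), 1)) = Mul(-8, Add(1, Mul(-33, C))) = Add(-8, Mul(264, C)))
Pow(Add(Function('v')(17, -6), Function('N')(3, Function('l')(-4))), 2) = Pow(Add(Add(-8, Mul(264, -6)), Add(-4, Mul(-4, -3))), 2) = Pow(Add(Add(-8, -1584), Add(-4, 12)), 2) = Pow(Add(-1592, 8), 2) = Pow(-1584, 2) = 2509056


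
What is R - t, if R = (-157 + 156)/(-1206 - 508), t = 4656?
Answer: -7980383/1714 ≈ -4656.0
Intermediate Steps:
R = 1/1714 (R = -1/(-1714) = -1*(-1/1714) = 1/1714 ≈ 0.00058343)
R - t = 1/1714 - 1*4656 = 1/1714 - 4656 = -7980383/1714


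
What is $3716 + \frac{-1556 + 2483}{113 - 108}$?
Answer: $\frac{19507}{5} \approx 3901.4$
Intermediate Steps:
$3716 + \frac{-1556 + 2483}{113 - 108} = 3716 + \frac{927}{5} = \frac{19507}{5}$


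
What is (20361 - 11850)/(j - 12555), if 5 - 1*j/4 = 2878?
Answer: -8511/24047 ≈ -0.35393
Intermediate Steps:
j = -11492 (j = 20 - 4*2878 = 20 - 11512 = -11492)
(20361 - 11850)/(j - 12555) = (20361 - 11850)/(-11492 - 12555) = 8511/(-24047) = 8511*(-1/24047) = -8511/24047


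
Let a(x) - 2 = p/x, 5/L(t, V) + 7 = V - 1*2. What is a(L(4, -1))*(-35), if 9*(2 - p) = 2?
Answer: 490/9 ≈ 54.444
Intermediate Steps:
p = 16/9 (p = 2 - 1/9*2 = 2 - 2/9 = 16/9 ≈ 1.7778)
L(t, V) = 5/(-9 + V) (L(t, V) = 5/(-7 + (V - 1*2)) = 5/(-7 + (V - 2)) = 5/(-7 + (-2 + V)) = 5/(-9 + V))
a(x) = 2 + 16/(9*x)
a(L(4, -1))*(-35) = (2 + 16/(9*((5/(-9 - 1)))))*(-35) = (2 + 16/(9*((5/(-10)))))*(-35) = (2 + 16/(9*((5*(-1/10)))))*(-35) = (2 + 16/(9*(-1/2)))*(-35) = (2 + (16/9)*(-2))*(-35) = (2 - 32/9)*(-35) = -14/9*(-35) = 490/9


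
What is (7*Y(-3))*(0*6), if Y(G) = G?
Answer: 0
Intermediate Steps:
(7*Y(-3))*(0*6) = (7*(-3))*(0*6) = -21*0 = 0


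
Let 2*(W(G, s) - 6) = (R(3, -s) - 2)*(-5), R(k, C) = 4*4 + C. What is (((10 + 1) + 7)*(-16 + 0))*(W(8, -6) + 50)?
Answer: -1728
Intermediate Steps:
R(k, C) = 16 + C
W(G, s) = -29 + 5*s/2 (W(G, s) = 6 + (((16 - s) - 2)*(-5))/2 = 6 + ((14 - s)*(-5))/2 = 6 + (-70 + 5*s)/2 = 6 + (-35 + 5*s/2) = -29 + 5*s/2)
(((10 + 1) + 7)*(-16 + 0))*(W(8, -6) + 50) = (((10 + 1) + 7)*(-16 + 0))*((-29 + (5/2)*(-6)) + 50) = ((11 + 7)*(-16))*((-29 - 15) + 50) = (18*(-16))*(-44 + 50) = -288*6 = -1728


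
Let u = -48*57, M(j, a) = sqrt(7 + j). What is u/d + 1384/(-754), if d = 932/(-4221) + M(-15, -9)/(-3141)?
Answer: 6863453986422940/553985956667 - 52508210076*I*sqrt(2)/1469458771 ≈ 12389.0 - 50.534*I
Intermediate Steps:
d = -932/4221 - 2*I*sqrt(2)/3141 (d = 932/(-4221) + sqrt(7 - 15)/(-3141) = 932*(-1/4221) + sqrt(-8)*(-1/3141) = -932/4221 + (2*I*sqrt(2))*(-1/3141) = -932/4221 - 2*I*sqrt(2)/3141 ≈ -0.2208 - 0.00090049*I)
u = -2736
u/d + 1384/(-754) = -2736/(-932/4221 - 2*I*sqrt(2)/3141) + 1384/(-754) = -2736/(-932/4221 - 2*I*sqrt(2)/3141) + 1384*(-1/754) = -2736/(-932/4221 - 2*I*sqrt(2)/3141) - 692/377 = -692/377 - 2736/(-932/4221 - 2*I*sqrt(2)/3141)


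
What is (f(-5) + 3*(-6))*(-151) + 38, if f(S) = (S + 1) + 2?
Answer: 3058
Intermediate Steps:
f(S) = 3 + S (f(S) = (1 + S) + 2 = 3 + S)
(f(-5) + 3*(-6))*(-151) + 38 = ((3 - 5) + 3*(-6))*(-151) + 38 = (-2 - 18)*(-151) + 38 = -20*(-151) + 38 = 3020 + 38 = 3058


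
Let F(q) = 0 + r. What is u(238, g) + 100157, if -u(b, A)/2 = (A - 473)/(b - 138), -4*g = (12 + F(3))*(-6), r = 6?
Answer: 2504148/25 ≈ 1.0017e+5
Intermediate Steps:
F(q) = 6 (F(q) = 0 + 6 = 6)
g = 27 (g = -(12 + 6)*(-6)/4 = -9*(-6)/2 = -1/4*(-108) = 27)
u(b, A) = -2*(-473 + A)/(-138 + b) (u(b, A) = -2*(A - 473)/(b - 138) = -2*(-473 + A)/(-138 + b))
u(238, g) + 100157 = 2*(473 - 1*27)/(-138 + 238) + 100157 = 2*(473 - 27)/100 + 100157 = 2*(1/100)*446 + 100157 = 223/25 + 100157 = 2504148/25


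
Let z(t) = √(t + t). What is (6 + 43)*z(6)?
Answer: 98*√3 ≈ 169.74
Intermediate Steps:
z(t) = √2*√t (z(t) = √(2*t) = √2*√t)
(6 + 43)*z(6) = (6 + 43)*(√2*√6) = 49*(2*√3) = 98*√3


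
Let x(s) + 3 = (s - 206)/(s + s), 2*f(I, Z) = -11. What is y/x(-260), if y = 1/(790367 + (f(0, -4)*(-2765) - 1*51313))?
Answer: -520/825162081 ≈ -6.3018e-7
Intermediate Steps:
f(I, Z) = -11/2 (f(I, Z) = (½)*(-11) = -11/2)
x(s) = -3 + (-206 + s)/(2*s) (x(s) = -3 + (s - 206)/(s + s) = -3 + (-206 + s)/((2*s)) = -3 + (-206 + s)*(1/(2*s)) = -3 + (-206 + s)/(2*s))
y = 2/1508523 (y = 1/(790367 + (-11/2*(-2765) - 1*51313)) = 1/(790367 + (30415/2 - 51313)) = 1/(790367 - 72211/2) = 1/(1508523/2) = 2/1508523 ≈ 1.3258e-6)
y/x(-260) = 2/(1508523*(-5/2 - 103/(-260))) = 2/(1508523*(-5/2 - 103*(-1/260))) = 2/(1508523*(-5/2 + 103/260)) = 2/(1508523*(-547/260)) = (2/1508523)*(-260/547) = -520/825162081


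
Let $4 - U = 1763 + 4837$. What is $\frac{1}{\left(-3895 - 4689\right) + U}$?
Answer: $- \frac{1}{15180} \approx -6.5876 \cdot 10^{-5}$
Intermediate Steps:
$U = -6596$ ($U = 4 - \left(1763 + 4837\right) = 4 - 6600 = -6596$)
$\frac{1}{\left(-3895 - 4689\right) + U} = \frac{1}{\left(-3895 - 4689\right) - 6596} = \frac{1}{-8584 - 6596} = \frac{1}{-15180} = - \frac{1}{15180}$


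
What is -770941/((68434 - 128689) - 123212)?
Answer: 770941/183467 ≈ 4.2021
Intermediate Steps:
-770941/((68434 - 128689) - 123212) = -770941/(-60255 - 123212) = -770941/(-183467) = -770941*(-1/183467) = 770941/183467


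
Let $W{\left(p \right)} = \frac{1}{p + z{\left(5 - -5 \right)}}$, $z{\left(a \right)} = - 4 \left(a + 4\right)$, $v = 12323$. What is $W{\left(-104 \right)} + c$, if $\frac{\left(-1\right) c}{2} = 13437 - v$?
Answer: $- \frac{356481}{160} \approx -2228.0$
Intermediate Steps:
$z{\left(a \right)} = -16 - 4 a$ ($z{\left(a \right)} = - 4 \left(4 + a\right) = -16 - 4 a$)
$c = -2228$ ($c = - 2 \left(13437 - 12323\right) = \left(-2\right) 1114 = -2228$)
$W{\left(p \right)} = \frac{1}{-56 + p}$ ($W{\left(p \right)} = \frac{1}{p - \left(16 + 4 \left(5 - -5\right)\right)} = \frac{1}{p - \left(16 + 4 \left(5 + 5\right)\right)} = \frac{1}{p - 56} = \frac{1}{-56 + p}$)
$W{\left(-104 \right)} + c = \frac{1}{-56 - 104} - 2228 = \frac{1}{-160} - 2228 = - \frac{1}{160} - 2228 = - \frac{356481}{160}$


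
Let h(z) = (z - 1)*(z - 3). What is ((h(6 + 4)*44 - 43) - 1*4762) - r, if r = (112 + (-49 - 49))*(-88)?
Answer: -801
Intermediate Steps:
h(z) = (-1 + z)*(-3 + z)
r = -1232 (r = (112 - 98)*(-88) = 14*(-88) = -1232)
((h(6 + 4)*44 - 43) - 1*4762) - r = (((3 + (6 + 4)**2 - 4*(6 + 4))*44 - 43) - 1*4762) - 1*(-1232) = (((3 + 10**2 - 4*10)*44 - 43) - 4762) + 1232 = (((3 + 100 - 40)*44 - 43) - 4762) + 1232 = ((63*44 - 43) - 4762) + 1232 = ((2772 - 43) - 4762) + 1232 = (2729 - 4762) + 1232 = -2033 + 1232 = -801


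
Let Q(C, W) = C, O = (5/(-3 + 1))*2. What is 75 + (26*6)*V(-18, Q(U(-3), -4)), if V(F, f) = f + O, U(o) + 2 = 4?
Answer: -393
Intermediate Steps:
U(o) = 2 (U(o) = -2 + 4 = 2)
O = -5 (O = (5/(-2))*2 = -1/2*5*2 = -5/2*2 = -5)
V(F, f) = -5 + f (V(F, f) = f - 5 = -5 + f)
75 + (26*6)*V(-18, Q(U(-3), -4)) = 75 + (26*6)*(-5 + 2) = 75 + 156*(-3) = 75 - 468 = -393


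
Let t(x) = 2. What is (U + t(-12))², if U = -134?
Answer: 17424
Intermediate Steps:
(U + t(-12))² = (-134 + 2)² = (-132)² = 17424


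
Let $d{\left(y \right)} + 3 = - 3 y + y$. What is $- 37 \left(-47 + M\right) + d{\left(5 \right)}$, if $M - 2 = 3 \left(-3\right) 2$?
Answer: $2318$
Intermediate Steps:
$M = -16$ ($M = 2 + 3 \left(-3\right) 2 = 2 - 18 = -16$)
$d{\left(y \right)} = -3 - 2 y$ ($d{\left(y \right)} = -3 + \left(- 3 y + y\right) = -3 - 2 y$)
$- 37 \left(-47 + M\right) + d{\left(5 \right)} = - 37 \left(-47 - 16\right) - 13 = \left(-37\right) \left(-63\right) - 13 = 2331 - 13 = 2318$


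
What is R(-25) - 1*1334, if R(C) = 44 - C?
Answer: -1265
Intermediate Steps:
R(-25) - 1*1334 = (44 - 1*(-25)) - 1*1334 = (44 + 25) - 1334 = 69 - 1334 = -1265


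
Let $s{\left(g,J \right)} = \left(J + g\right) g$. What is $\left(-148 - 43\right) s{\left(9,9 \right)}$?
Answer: $-30942$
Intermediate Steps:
$s{\left(g,J \right)} = g \left(J + g\right)$
$\left(-148 - 43\right) s{\left(9,9 \right)} = \left(-148 - 43\right) 9 \left(9 + 9\right) = - 191 \cdot 9 \cdot 18 = \left(-191\right) 162 = -30942$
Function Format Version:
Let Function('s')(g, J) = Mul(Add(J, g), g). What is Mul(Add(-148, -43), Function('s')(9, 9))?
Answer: -30942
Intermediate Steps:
Function('s')(g, J) = Mul(g, Add(J, g))
Mul(Add(-148, -43), Function('s')(9, 9)) = Mul(Add(-148, -43), Mul(9, Add(9, 9))) = Mul(-191, Mul(9, 18)) = Mul(-191, 162) = -30942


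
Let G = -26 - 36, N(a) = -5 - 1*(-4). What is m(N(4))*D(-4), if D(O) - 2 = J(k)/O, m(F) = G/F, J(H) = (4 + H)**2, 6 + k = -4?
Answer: -434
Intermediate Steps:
k = -10 (k = -6 - 4 = -10)
N(a) = -1 (N(a) = -5 + 4 = -1)
G = -62
m(F) = -62/F
D(O) = 2 + 36/O (D(O) = 2 + (4 - 10)**2/O = 2 + (-6)**2/O = 2 + 36/O)
m(N(4))*D(-4) = (-62/(-1))*(2 + 36/(-4)) = (-62*(-1))*(2 + 36*(-1/4)) = 62*(2 - 9) = 62*(-7) = -434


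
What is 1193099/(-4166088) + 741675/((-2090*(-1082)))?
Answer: 1781059549/42823218552 ≈ 0.041591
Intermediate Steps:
1193099/(-4166088) + 741675/((-2090*(-1082))) = 1193099*(-1/4166088) + 741675/2261380 = -1193099/4166088 + 741675*(1/2261380) = -1193099/4166088 + 13485/41116 = 1781059549/42823218552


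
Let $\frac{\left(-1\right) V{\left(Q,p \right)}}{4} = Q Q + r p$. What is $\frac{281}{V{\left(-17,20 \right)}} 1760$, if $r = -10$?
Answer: $- \frac{123640}{89} \approx -1389.2$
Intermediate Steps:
$V{\left(Q,p \right)} = - 4 Q^{2} + 40 p$ ($V{\left(Q,p \right)} = - 4 \left(Q Q - 10 p\right) = - 4 \left(Q^{2} - 10 p\right) = - 4 Q^{2} + 40 p$)
$\frac{281}{V{\left(-17,20 \right)}} 1760 = \frac{281}{- 4 \left(-17\right)^{2} + 40 \cdot 20} \cdot 1760 = \frac{281}{\left(-4\right) 289 + 800} \cdot 1760 = \frac{281}{-1156 + 800} \cdot 1760 = \frac{281}{-356} \cdot 1760 = 281 \left(- \frac{1}{356}\right) 1760 = \left(- \frac{281}{356}\right) 1760 = - \frac{123640}{89}$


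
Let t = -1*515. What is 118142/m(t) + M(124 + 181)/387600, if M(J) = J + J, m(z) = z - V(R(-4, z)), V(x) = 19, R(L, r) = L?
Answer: -254397297/1149880 ≈ -221.24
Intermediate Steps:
t = -515
m(z) = -19 + z (m(z) = z - 1*19 = z - 19 = -19 + z)
M(J) = 2*J
118142/m(t) + M(124 + 181)/387600 = 118142/(-19 - 515) + (2*(124 + 181))/387600 = 118142/(-534) + (2*305)*(1/387600) = 118142*(-1/534) + 610*(1/387600) = -59071/267 + 61/38760 = -254397297/1149880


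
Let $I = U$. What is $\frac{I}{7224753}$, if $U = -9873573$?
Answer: $- \frac{3291191}{2408251} \approx -1.3666$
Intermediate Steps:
$I = -9873573$
$\frac{I}{7224753} = - \frac{9873573}{7224753} = \left(-9873573\right) \frac{1}{7224753} = - \frac{3291191}{2408251}$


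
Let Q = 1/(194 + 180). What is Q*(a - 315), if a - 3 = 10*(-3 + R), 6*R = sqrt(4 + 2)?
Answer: -171/187 + 5*sqrt(6)/1122 ≈ -0.90352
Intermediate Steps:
Q = 1/374 ≈ 0.0026738
R = sqrt(6)/6 (R = sqrt(4 + 2)/6 = sqrt(6)/6 ≈ 0.40825)
a = -27 + 5*sqrt(6)/3 (a = 3 + 10*(-3 + sqrt(6)/6) = 3 + (-30 + 5*sqrt(6)/3) = -27 + 5*sqrt(6)/3 ≈ -22.918)
Q*(a - 315) = ((-27 + 5*sqrt(6)/3) - 315)/374 = (-342 + 5*sqrt(6)/3)/374 = -171/187 + 5*sqrt(6)/1122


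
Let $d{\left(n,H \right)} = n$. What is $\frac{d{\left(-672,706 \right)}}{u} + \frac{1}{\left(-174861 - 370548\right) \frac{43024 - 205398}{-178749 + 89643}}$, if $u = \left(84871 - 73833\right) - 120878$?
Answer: $\frac{619819734647}{101327675705265} \approx 0.006117$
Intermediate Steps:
$u = -109840$ ($u = 11038 - 120878 = -109840$)
$\frac{d{\left(-672,706 \right)}}{u} + \frac{1}{\left(-174861 - 370548\right) \frac{43024 - 205398}{-178749 + 89643}} = - \frac{672}{-109840} + \frac{1}{\left(-174861 - 370548\right) \frac{43024 - 205398}{-178749 + 89643}} = \left(-672\right) \left(- \frac{1}{109840}\right) + \frac{1}{\left(-545409\right) \left(- \frac{162374}{-89106}\right)} = \frac{42}{6865} - \frac{1}{545409 \left(\left(-162374\right) \left(- \frac{1}{89106}\right)\right)} = \frac{42}{6865} - \frac{1}{545409 \cdot \frac{81187}{44553}} = \frac{42}{6865} - \frac{14851}{14760040161} = \frac{619819734647}{101327675705265}$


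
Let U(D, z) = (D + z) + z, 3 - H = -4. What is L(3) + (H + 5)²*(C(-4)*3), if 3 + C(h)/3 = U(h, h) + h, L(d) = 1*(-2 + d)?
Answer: -24623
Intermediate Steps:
H = 7 (H = 3 - 1*(-4) = 3 + 4 = 7)
U(D, z) = D + 2*z
L(d) = -2 + d
C(h) = -9 + 12*h (C(h) = -9 + 3*((h + 2*h) + h) = -9 + 3*(3*h + h) = -9 + 3*(4*h) = -9 + 12*h)
L(3) + (H + 5)²*(C(-4)*3) = (-2 + 3) + (7 + 5)²*((-9 + 12*(-4))*3) = 1 + 12²*((-9 - 48)*3) = 1 + 144*(-57*3) = 1 + 144*(-171) = 1 - 24624 = -24623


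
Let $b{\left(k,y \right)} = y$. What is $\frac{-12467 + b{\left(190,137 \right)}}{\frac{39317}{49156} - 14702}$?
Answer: $\frac{40406232}{48176813} \approx 0.83871$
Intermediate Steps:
$\frac{-12467 + b{\left(190,137 \right)}}{\frac{39317}{49156} - 14702} = \frac{-12467 + 137}{\frac{39317}{49156} - 14702} = - \frac{12330}{39317 \cdot \frac{1}{49156} - 14702} = - \frac{12330}{\frac{39317}{49156} - 14702} = - \frac{12330}{- \frac{722652195}{49156}} = \left(-12330\right) \left(- \frac{49156}{722652195}\right) = \frac{40406232}{48176813}$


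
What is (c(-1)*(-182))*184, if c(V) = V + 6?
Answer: -167440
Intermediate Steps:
c(V) = 6 + V
(c(-1)*(-182))*184 = ((6 - 1)*(-182))*184 = (5*(-182))*184 = -910*184 = -167440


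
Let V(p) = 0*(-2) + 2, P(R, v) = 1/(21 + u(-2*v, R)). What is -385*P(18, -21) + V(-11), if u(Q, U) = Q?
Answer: -37/9 ≈ -4.1111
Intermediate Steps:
P(R, v) = 1/(21 - 2*v)
V(p) = 2 (V(p) = 0 + 2 = 2)
-385*P(18, -21) + V(-11) = -(-385)/(-21 + 2*(-21)) + 2 = -(-385)/(-21 - 42) + 2 = -(-385)/(-63) + 2 = -(-385)*(-1)/63 + 2 = -385*1/63 + 2 = -55/9 + 2 = -37/9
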